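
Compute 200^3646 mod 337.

3646 in binary is 111000111110, i.e. 3646 = 2048 + 1024 + 512 + 32 + 16 + 8 + 4 + 2.
200^1 ≡ 200 (mod 337)
200^2 ≡ 200^2 = 40000 ≡ 234 (mod 337)
200^4 ≡ 234^2 = 54756 ≡ 162 (mod 337)
200^8 ≡ 162^2 = 26244 ≡ 295 (mod 337)
200^16 ≡ 295^2 = 87025 ≡ 79 (mod 337)
200^32 ≡ 79^2 = 6241 ≡ 175 (mod 337)
200^64 ≡ 175^2 = 30625 ≡ 295 (mod 337)
200^128 ≡ 295^2 = 87025 ≡ 79 (mod 337)
200^256 ≡ 79^2 = 6241 ≡ 175 (mod 337)
200^512 ≡ 175^2 = 30625 ≡ 295 (mod 337)
200^1024 ≡ 295^2 = 87025 ≡ 79 (mod 337)
200^2048 ≡ 79^2 = 6241 ≡ 175 (mod 337)
200^3646 = 200^2048 * 200^1024 * 200^512 * 200^32 * 200^16 * 200^8 * 200^4 * 200^2 ≡ 175 * 79 * 295 * 175 * 79 * 295 * 162 * 234 (mod 337).
Accumulate the product:
175 * 79 = 13825 ≡ 8
8 * 295 = 2360 ≡ 1
1 * 175 = 175
175 * 79 = 13825 ≡ 8
8 * 295 = 2360 ≡ 1
1 * 162 = 162
162 * 234 = 37908 ≡ 164

164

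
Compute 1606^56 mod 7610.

1606^1 ≡ 1606 (mod 7610)
1606^2 ≡ 1606^2 = 2579236 ≡ 7056 (mod 7610)
1606^4 ≡ 7056^2 = 49787136 ≡ 2516 (mod 7610)
1606^8 ≡ 2516^2 = 6330256 ≡ 6346 (mod 7610)
1606^16 ≡ 6346^2 = 40271716 ≡ 7206 (mod 7610)
1606^32 ≡ 7206^2 = 51926436 ≡ 3406 (mod 7610)
1606^56 = 1606^32 × 1606^16 × 1606^8 ≡ 3406 × 7206 × 6346 (mod 7610).
Accumulate the product:
3406 × 7206 = 24543636 ≡ 1386
1386 × 6346 = 8795556 ≡ 6006

6006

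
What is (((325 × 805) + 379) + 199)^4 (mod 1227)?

325 × 805 = 261625 ≡ 274 (mod 1227)
274 + 379 = 653
653 + 199 = 852
(852)^4 ≡ 951 (mod 1227)

951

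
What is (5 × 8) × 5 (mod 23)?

5 × 8 = 40 ≡ 17 (mod 23)
17 × 5 = 85 ≡ 16 (mod 23)

16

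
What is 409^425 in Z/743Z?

By square-and-multiply:
409^1 ≡ 409 (mod 743)
409^2 ≡ 409^2 = 167281 ≡ 106 (mod 743)
409^4 ≡ 106^2 = 11236 ≡ 91 (mod 743)
409^8 ≡ 91^2 = 8281 ≡ 108 (mod 743)
409^16 ≡ 108^2 = 11664 ≡ 519 (mod 743)
409^32 ≡ 519^2 = 269361 ≡ 395 (mod 743)
409^64 ≡ 395^2 = 156025 ≡ 738 (mod 743)
409^128 ≡ 738^2 = 544644 ≡ 25 (mod 743)
409^256 ≡ 25^2 = 625 (mod 743)
409^425 = 409^256 · 409^128 · 409^32 · 409^8 · 409^1 ≡ 625 · 25 · 395 · 108 · 409 (mod 743).
Accumulate the product:
625 · 25 = 15625 ≡ 22
22 · 395 = 8690 ≡ 517
517 · 108 = 55836 ≡ 111
111 · 409 = 45399 ≡ 76

76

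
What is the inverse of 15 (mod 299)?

299 = 19·15 + 14
15 = 1·14 + 1
14 = 14·1 + 0
gcd(15, 299) = 1, so the inverse exists.
Back-substitute for 1:
1 = 1·15 − 1·14
  = −1·299 + 20·15
So 15⁻¹ ≡ 20 (mod 299).

20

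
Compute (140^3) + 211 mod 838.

(140)^3 ≡ 388 (mod 838)
388 + 211 = 599

599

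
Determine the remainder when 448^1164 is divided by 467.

1164 in binary is 10010001100, i.e. 1164 = 1024 + 128 + 8 + 4.
448^1 ≡ 448 (mod 467)
448^2 ≡ 448^2 = 200704 ≡ 361 (mod 467)
448^4 ≡ 361^2 = 130321 ≡ 28 (mod 467)
448^8 ≡ 28^2 = 784 ≡ 317 (mod 467)
448^16 ≡ 317^2 = 100489 ≡ 84 (mod 467)
448^32 ≡ 84^2 = 7056 ≡ 51 (mod 467)
448^64 ≡ 51^2 = 2601 ≡ 266 (mod 467)
448^128 ≡ 266^2 = 70756 ≡ 239 (mod 467)
448^256 ≡ 239^2 = 57121 ≡ 147 (mod 467)
448^512 ≡ 147^2 = 21609 ≡ 127 (mod 467)
448^1024 ≡ 127^2 = 16129 ≡ 251 (mod 467)
448^1164 = 448^1024 × 448^128 × 448^8 × 448^4 ≡ 251 × 239 × 317 × 28 (mod 467).
Accumulate the product:
251 × 239 = 59989 ≡ 213
213 × 317 = 67521 ≡ 273
273 × 28 = 7644 ≡ 172

172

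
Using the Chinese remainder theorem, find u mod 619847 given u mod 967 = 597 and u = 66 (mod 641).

967⁻¹ mod 641: 967×175 ≡ 1 (mod 641), so 967⁻¹ ≡ 175.
u = 597 + 967×((66 − 597)×175 mod 641) = 597 + 967×20 = 19937.

19937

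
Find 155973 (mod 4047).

2187

155973 = 38·4047 + 2187, so 155973 ≡ 2187 (mod 4047).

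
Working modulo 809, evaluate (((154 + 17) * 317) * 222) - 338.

550

154 + 17 = 171
171 * 317 = 54207 ≡ 4 (mod 809)
4 * 222 = 888 ≡ 79 (mod 809)
79 - 338 = -259 ≡ 550 (mod 809)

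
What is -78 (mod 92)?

-78 = -1*92 + 14, so -78 ≡ 14 (mod 92).

14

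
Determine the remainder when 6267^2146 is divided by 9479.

9248

2146 in binary is 100001100010, i.e. 2146 = 2048 + 64 + 32 + 2.
6267^1 ≡ 6267 (mod 9479)
6267^2 ≡ 6267^2 = 39275289 ≡ 3792 (mod 9479)
6267^4 ≡ 3792^2 = 14379264 ≡ 9100 (mod 9479)
6267^8 ≡ 9100^2 = 82810000 ≡ 1456 (mod 9479)
6267^16 ≡ 1456^2 = 2119936 ≡ 6119 (mod 9479)
6267^32 ≡ 6119^2 = 37442161 ≡ 111 (mod 9479)
6267^64 ≡ 111^2 = 12321 ≡ 2842 (mod 9479)
6267^128 ≡ 2842^2 = 8076964 ≡ 856 (mod 9479)
6267^256 ≡ 856^2 = 732736 ≡ 2853 (mod 9479)
6267^512 ≡ 2853^2 = 8139609 ≡ 6627 (mod 9479)
6267^1024 ≡ 6627^2 = 43917129 ≡ 922 (mod 9479)
6267^2048 ≡ 922^2 = 850084 ≡ 6453 (mod 9479)
6267^2146 = 6267^2048 * 6267^64 * 6267^32 * 6267^2 ≡ 6453 * 2842 * 111 * 3792 (mod 9479).
Accumulate the product:
6453 * 2842 = 18339426 ≡ 7040
7040 * 111 = 781440 ≡ 4162
4162 * 3792 = 15782304 ≡ 9248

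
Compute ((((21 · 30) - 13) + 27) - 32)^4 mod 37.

21 · 30 = 630 ≡ 1 (mod 37)
1 - 13 = -12 ≡ 25 (mod 37)
25 + 27 = 52 ≡ 15 (mod 37)
15 - 32 = -17 ≡ 20 (mod 37)
(20)^4 ≡ 12 (mod 37)

12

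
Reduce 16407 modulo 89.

16407 = 184*89 + 31, so 16407 ≡ 31 (mod 89).

31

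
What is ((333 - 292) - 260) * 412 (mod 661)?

333 - 292 = 41
41 - 260 = -219 ≡ 442 (mod 661)
442 * 412 = 182104 ≡ 329 (mod 661)

329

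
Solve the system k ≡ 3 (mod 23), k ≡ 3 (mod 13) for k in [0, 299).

3

23⁻¹ mod 13: 23×4 ≡ 1 (mod 13), so 23⁻¹ ≡ 4.
k = 3 + 23×((3 − 3)×4 mod 13) = 3 + 23×0 = 3.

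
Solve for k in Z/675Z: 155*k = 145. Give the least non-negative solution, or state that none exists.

14

gcd(155, 675) = 5, and 5 | 145, so solutions exist.
Divide through by 5: 31*k ≡ 29 mod 135.
31⁻¹ ≡ 61 (mod 135).
k ≡ 61*29 ≡ 14 (mod 135).
The smallest non-negative solution is k = 14.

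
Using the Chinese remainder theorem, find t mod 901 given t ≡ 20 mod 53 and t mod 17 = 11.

53⁻¹ mod 17: 53×9 ≡ 1 (mod 17), so 53⁻¹ ≡ 9.
t = 20 + 53×((11 − 20)×9 mod 17) = 20 + 53×4 = 232.

232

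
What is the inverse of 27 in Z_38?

38 = 1·27 + 11
27 = 2·11 + 5
11 = 2·5 + 1
5 = 5·1 + 0
gcd(27, 38) = 1, so the inverse exists.
Back-substitute for 1:
1 = 1·11 − 2·5
  = −2·27 + 5·11
  = 5·38 − 7·27
So 27⁻¹ ≡ −7 ≡ 31 (mod 38).

31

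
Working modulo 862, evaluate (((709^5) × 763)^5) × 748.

676

(709)^5 ≡ 145 (mod 862)
145 × 763 = 110635 ≡ 299 (mod 862)
(299)^5 ≡ 47 (mod 862)
47 × 748 = 35156 ≡ 676 (mod 862)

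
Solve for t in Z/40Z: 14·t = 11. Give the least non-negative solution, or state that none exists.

no solution

gcd(14, 40) = 2, and 2 does not divide 11.
So the congruence has no solution.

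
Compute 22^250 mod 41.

250 in binary is 11111010, i.e. 250 = 128 + 64 + 32 + 16 + 8 + 2.
22^1 ≡ 22 (mod 41)
22^2 ≡ 22^2 = 484 ≡ 33 (mod 41)
22^4 ≡ 33^2 = 1089 ≡ 23 (mod 41)
22^8 ≡ 23^2 = 529 ≡ 37 (mod 41)
22^16 ≡ 37^2 = 1369 ≡ 16 (mod 41)
22^32 ≡ 16^2 = 256 ≡ 10 (mod 41)
22^64 ≡ 10^2 = 100 ≡ 18 (mod 41)
22^128 ≡ 18^2 = 324 ≡ 37 (mod 41)
22^250 = 22^128 × 22^64 × 22^32 × 22^16 × 22^8 × 22^2 ≡ 37 × 18 × 10 × 16 × 37 × 33 (mod 41).
Accumulate the product:
37 × 18 = 666 ≡ 10
10 × 10 = 100 ≡ 18
18 × 16 = 288 ≡ 1
1 × 37 = 37
37 × 33 = 1221 ≡ 32

32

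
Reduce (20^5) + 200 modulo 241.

(20)^5 ≡ 2 (mod 241)
2 + 200 = 202

202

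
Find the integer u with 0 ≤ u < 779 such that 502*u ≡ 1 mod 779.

734

By the extended Euclidean algorithm:
779 = 1×502 + 277
502 = 1×277 + 225
277 = 1×225 + 52
225 = 4×52 + 17
52 = 3×17 + 1
17 = 17×1 + 0
gcd(502, 779) = 1, so the inverse exists.
Bézout: 1 = 29×779 − 45×502.
So 502⁻¹ ≡ −45 ≡ 734 (mod 779).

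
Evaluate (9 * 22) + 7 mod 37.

9 * 22 = 198 ≡ 13 (mod 37)
13 + 7 = 20

20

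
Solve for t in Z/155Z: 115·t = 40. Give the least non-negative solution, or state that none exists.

30

gcd(115, 155) = 5, and 5 | 40, so solutions exist.
Divide through by 5: 23·t ≡ 8 (mod 31).
23⁻¹ ≡ 27 (mod 31).
t ≡ 27·8 ≡ 30 (mod 31).
The smallest non-negative solution is t = 30.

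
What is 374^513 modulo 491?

By square-and-multiply:
513 in binary is 1000000001, i.e. 513 = 512 + 1.
374^1 ≡ 374 (mod 491)
374^2 ≡ 374^2 = 139876 ≡ 432 (mod 491)
374^4 ≡ 432^2 = 186624 ≡ 44 (mod 491)
374^8 ≡ 44^2 = 1936 ≡ 463 (mod 491)
374^16 ≡ 463^2 = 214369 ≡ 293 (mod 491)
374^32 ≡ 293^2 = 85849 ≡ 415 (mod 491)
374^64 ≡ 415^2 = 172225 ≡ 375 (mod 491)
374^128 ≡ 375^2 = 140625 ≡ 199 (mod 491)
374^256 ≡ 199^2 = 39601 ≡ 321 (mod 491)
374^512 ≡ 321^2 = 103041 ≡ 422 (mod 491)
374^513 = 374^512 × 374^1 ≡ 422 × 374 (mod 491).
422 × 374 = 157828 ≡ 217 (mod 491).

217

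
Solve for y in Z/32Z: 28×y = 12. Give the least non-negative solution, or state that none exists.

gcd(28, 32) = 4, and 4 | 12, so solutions exist.
Divide through by 4: 7×y = 3 (mod 8).
7⁻¹ ≡ 7 (mod 8).
y ≡ 7×3 ≡ 5 (mod 8).
The smallest non-negative solution is y = 5.

5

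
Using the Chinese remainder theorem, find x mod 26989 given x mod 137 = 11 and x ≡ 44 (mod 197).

137⁻¹ mod 197: 137·174 ≡ 1 (mod 197), so 137⁻¹ ≡ 174.
x = 11 + 137·((44 − 11)·174 mod 197) = 11 + 137·29 = 3984.

3984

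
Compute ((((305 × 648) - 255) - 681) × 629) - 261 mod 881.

305 × 648 = 197640 ≡ 296 (mod 881)
296 - 255 = 41
41 - 681 = -640 ≡ 241 (mod 881)
241 × 629 = 151589 ≡ 57 (mod 881)
57 - 261 = -204 ≡ 677 (mod 881)

677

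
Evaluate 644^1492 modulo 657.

436

Compute successive squares:
1492 in binary is 10111010100, i.e. 1492 = 1024 + 256 + 128 + 64 + 16 + 4.
644^1 ≡ 644 (mod 657)
644^2 ≡ 644^2 = 414736 ≡ 169 (mod 657)
644^4 ≡ 169^2 = 28561 ≡ 310 (mod 657)
644^8 ≡ 310^2 = 96100 ≡ 178 (mod 657)
644^16 ≡ 178^2 = 31684 ≡ 148 (mod 657)
644^32 ≡ 148^2 = 21904 ≡ 223 (mod 657)
644^64 ≡ 223^2 = 49729 ≡ 454 (mod 657)
644^128 ≡ 454^2 = 206116 ≡ 475 (mod 657)
644^256 ≡ 475^2 = 225625 ≡ 274 (mod 657)
644^512 ≡ 274^2 = 75076 ≡ 178 (mod 657)
644^1024 ≡ 178^2 = 31684 ≡ 148 (mod 657)
644^1492 = 644^1024 · 644^256 · 644^128 · 644^64 · 644^16 · 644^4 ≡ 148 · 274 · 475 · 454 · 148 · 310 (mod 657).
Accumulate the product:
148 · 274 = 40552 ≡ 475
475 · 475 = 225625 ≡ 274
274 · 454 = 124396 ≡ 223
223 · 148 = 33004 ≡ 154
154 · 310 = 47740 ≡ 436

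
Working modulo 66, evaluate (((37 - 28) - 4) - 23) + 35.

17

37 - 28 = 9
9 - 4 = 5
5 - 23 = -18 ≡ 48 (mod 66)
48 + 35 = 83 ≡ 17 (mod 66)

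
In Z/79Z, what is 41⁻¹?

27

Run the extended Euclidean algorithm:
79 = 1×41 + 38
41 = 1×38 + 3
38 = 12×3 + 2
3 = 1×2 + 1
2 = 2×1 + 0
gcd(41, 79) = 1, so the inverse exists.
Bézout: 1 = −14×79 + 27×41.
So 41⁻¹ ≡ 27 (mod 79).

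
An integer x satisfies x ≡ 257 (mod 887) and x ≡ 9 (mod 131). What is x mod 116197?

15336

887⁻¹ mod 131: 887*48 ≡ 1 (mod 131), so 887⁻¹ ≡ 48.
x = 257 + 887*((9 − 257)*48 mod 131) = 257 + 887*17 = 15336.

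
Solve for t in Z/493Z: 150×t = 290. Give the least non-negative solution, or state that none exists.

232

gcd(150, 493) = 1, so a unique solution mod 493 exists.
150⁻¹ ≡ 470 (mod 493).
t ≡ 470×290 ≡ 232 (mod 493).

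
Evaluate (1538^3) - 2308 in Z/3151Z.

494

(1538)^3 ≡ 2802 (mod 3151)
2802 - 2308 = 494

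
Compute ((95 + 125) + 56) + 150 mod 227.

199

95 + 125 = 220
220 + 56 = 276 ≡ 49 (mod 227)
49 + 150 = 199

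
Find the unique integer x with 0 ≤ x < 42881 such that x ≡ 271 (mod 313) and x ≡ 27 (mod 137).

20303

313⁻¹ mod 137: 313×130 ≡ 1 (mod 137), so 313⁻¹ ≡ 130.
x = 271 + 313×((27 − 271)×130 mod 137) = 271 + 313×64 = 20303.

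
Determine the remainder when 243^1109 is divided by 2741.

Compute successive squares:
243^1 ≡ 243 (mod 2741)
243^2 ≡ 243^2 = 59049 ≡ 1488 (mod 2741)
243^4 ≡ 1488^2 = 2214144 ≡ 2157 (mod 2741)
243^8 ≡ 2157^2 = 4652649 ≡ 1172 (mod 2741)
243^16 ≡ 1172^2 = 1373584 ≡ 343 (mod 2741)
243^32 ≡ 343^2 = 117649 ≡ 2527 (mod 2741)
243^64 ≡ 2527^2 = 6385729 ≡ 1940 (mod 2741)
243^128 ≡ 1940^2 = 3763600 ≡ 207 (mod 2741)
243^256 ≡ 207^2 = 42849 ≡ 1734 (mod 2741)
243^512 ≡ 1734^2 = 3006756 ≡ 2620 (mod 2741)
243^1024 ≡ 2620^2 = 6864400 ≡ 936 (mod 2741)
243^1109 = 243^1024 · 243^64 · 243^16 · 243^4 · 243^1 ≡ 936 · 1940 · 343 · 2157 · 243 (mod 2741).
Accumulate the product:
936 · 1940 = 1815840 ≡ 1298
1298 · 343 = 445214 ≡ 1172
1172 · 2157 = 2528004 ≡ 802
802 · 243 = 194886 ≡ 275

275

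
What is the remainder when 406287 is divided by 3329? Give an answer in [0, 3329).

406287 = 122·3329 + 149, so 406287 ≡ 149 (mod 3329).

149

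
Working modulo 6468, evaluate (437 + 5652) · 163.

437 + 5652 = 6089
6089 · 163 = 992507 ≡ 2903 (mod 6468)

2903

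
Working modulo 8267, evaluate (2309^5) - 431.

2081

(2309)^5 ≡ 2512 (mod 8267)
2512 - 431 = 2081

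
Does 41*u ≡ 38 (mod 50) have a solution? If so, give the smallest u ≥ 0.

gcd(41, 50) = 1, so a unique solution mod 50 exists.
41⁻¹ ≡ 11 (mod 50).
u ≡ 11*38 ≡ 18 (mod 50).

18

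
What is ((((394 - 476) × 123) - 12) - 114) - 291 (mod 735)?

522

394 - 476 = -82 ≡ 653 (mod 735)
653 × 123 = 80319 ≡ 204 (mod 735)
204 - 12 = 192
192 - 114 = 78
78 - 291 = -213 ≡ 522 (mod 735)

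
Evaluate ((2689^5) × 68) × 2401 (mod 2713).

(2689)^5 ≡ 31 (mod 2713)
31 × 68 = 2108
2108 × 2401 = 5061308 ≡ 1563 (mod 2713)

1563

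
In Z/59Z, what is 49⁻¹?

Apply the Euclidean algorithm and back-substitute:
59 = 1*49 + 10
49 = 4*10 + 9
10 = 1*9 + 1
9 = 9*1 + 0
gcd(49, 59) = 1, so the inverse exists.
Back-substitute for 1:
1 = 1*10 − 1*9
  = −1*49 + 5*10
  = 5*59 − 6*49
So 49⁻¹ ≡ −6 ≡ 53 (mod 59).

53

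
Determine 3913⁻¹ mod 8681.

6163

Apply the Euclidean algorithm and back-substitute:
8681 = 2·3913 + 855
3913 = 4·855 + 493
855 = 1·493 + 362
493 = 1·362 + 131
362 = 2·131 + 100
131 = 1·100 + 31
100 = 3·31 + 7
31 = 4·7 + 3
7 = 2·3 + 1
3 = 3·1 + 0
gcd(3913, 8681) = 1, so the inverse exists.
Bézout: 1 = 1135·8681 − 2518·3913.
So 3913⁻¹ ≡ −2518 ≡ 6163 (mod 8681).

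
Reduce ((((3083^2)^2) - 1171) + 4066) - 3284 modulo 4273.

(3083)^2 ≡ 1737 (mod 4273)
(1737)^2 ≡ 431 (mod 4273)
431 - 1171 = -740 ≡ 3533 (mod 4273)
3533 + 4066 = 7599 ≡ 3326 (mod 4273)
3326 - 3284 = 42

42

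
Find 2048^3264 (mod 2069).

1631

Using repeated squaring:
3264 in binary is 110011000000, i.e. 3264 = 2048 + 1024 + 128 + 64.
2048^1 ≡ 2048 (mod 2069)
2048^2 ≡ 2048^2 = 4194304 ≡ 441 (mod 2069)
2048^4 ≡ 441^2 = 194481 ≡ 2064 (mod 2069)
2048^8 ≡ 2064^2 = 4260096 ≡ 25 (mod 2069)
2048^16 ≡ 25^2 = 625 (mod 2069)
2048^32 ≡ 625^2 = 390625 ≡ 1653 (mod 2069)
2048^64 ≡ 1653^2 = 2732409 ≡ 1329 (mod 2069)
2048^128 ≡ 1329^2 = 1766241 ≡ 1384 (mod 2069)
2048^256 ≡ 1384^2 = 1915456 ≡ 1631 (mod 2069)
2048^512 ≡ 1631^2 = 2660161 ≡ 1496 (mod 2069)
2048^1024 ≡ 1496^2 = 2238016 ≡ 1427 (mod 2069)
2048^2048 ≡ 1427^2 = 2036329 ≡ 433 (mod 2069)
2048^3264 = 2048^2048 × 2048^1024 × 2048^128 × 2048^64 ≡ 433 × 1427 × 1384 × 1329 (mod 2069).
Accumulate the product:
433 × 1427 = 617891 ≡ 1329
1329 × 1384 = 1839336 ≡ 2064
2064 × 1329 = 2743056 ≡ 1631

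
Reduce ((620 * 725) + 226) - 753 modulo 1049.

1

620 * 725 = 449500 ≡ 528 (mod 1049)
528 + 226 = 754
754 - 753 = 1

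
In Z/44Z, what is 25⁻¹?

37

By the extended Euclidean algorithm:
44 = 1*25 + 19
25 = 1*19 + 6
19 = 3*6 + 1
6 = 6*1 + 0
gcd(25, 44) = 1, so the inverse exists.
Back-substitute for 1:
1 = 1*19 − 3*6
  = −3*25 + 4*19
  = 4*44 − 7*25
So 25⁻¹ ≡ −7 ≡ 37 (mod 44).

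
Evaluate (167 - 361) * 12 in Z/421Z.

198

167 - 361 = -194 ≡ 227 (mod 421)
227 * 12 = 2724 ≡ 198 (mod 421)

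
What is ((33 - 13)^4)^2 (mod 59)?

5

33 - 13 = 20
(20)^4 ≡ 51 (mod 59)
(51)^2 ≡ 5 (mod 59)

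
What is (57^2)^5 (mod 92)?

(57)^2 ≡ 29 (mod 92)
(29)^5 ≡ 25 (mod 92)

25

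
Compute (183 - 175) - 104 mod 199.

183 - 175 = 8
8 - 104 = -96 ≡ 103 (mod 199)

103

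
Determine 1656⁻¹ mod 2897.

Apply the Euclidean algorithm and back-substitute:
2897 = 1*1656 + 1241
1656 = 1*1241 + 415
1241 = 2*415 + 411
415 = 1*411 + 4
411 = 102*4 + 3
4 = 1*3 + 1
3 = 3*1 + 0
gcd(1656, 2897) = 1, so the inverse exists.
Bézout: 1 = −415*2897 + 726*1656.
So 1656⁻¹ ≡ 726 (mod 2897).

726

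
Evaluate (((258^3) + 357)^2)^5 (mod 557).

285

(258)^3 ≡ 88 (mod 557)
88 + 357 = 445
(445)^2 ≡ 290 (mod 557)
(290)^5 ≡ 285 (mod 557)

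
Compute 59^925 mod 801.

925 in binary is 1110011101, i.e. 925 = 512 + 256 + 128 + 16 + 8 + 4 + 1.
59^1 ≡ 59 (mod 801)
59^2 ≡ 59^2 = 3481 ≡ 277 (mod 801)
59^4 ≡ 277^2 = 76729 ≡ 634 (mod 801)
59^8 ≡ 634^2 = 401956 ≡ 655 (mod 801)
59^16 ≡ 655^2 = 429025 ≡ 490 (mod 801)
59^32 ≡ 490^2 = 240100 ≡ 601 (mod 801)
59^64 ≡ 601^2 = 361201 ≡ 751 (mod 801)
59^128 ≡ 751^2 = 564001 ≡ 97 (mod 801)
59^256 ≡ 97^2 = 9409 ≡ 598 (mod 801)
59^512 ≡ 598^2 = 357604 ≡ 358 (mod 801)
59^925 = 59^512 · 59^256 · 59^128 · 59^16 · 59^8 · 59^4 · 59^1 ≡ 358 · 598 · 97 · 490 · 655 · 634 · 59 (mod 801).
Accumulate the product:
358 · 598 = 214084 ≡ 217
217 · 97 = 21049 ≡ 223
223 · 490 = 109270 ≡ 334
334 · 655 = 218770 ≡ 97
97 · 634 = 61498 ≡ 622
622 · 59 = 36698 ≡ 653

653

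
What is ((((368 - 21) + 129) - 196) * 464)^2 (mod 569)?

368 - 21 = 347
347 + 129 = 476
476 - 196 = 280
280 * 464 = 129920 ≡ 188 (mod 569)
(188)^2 ≡ 66 (mod 569)

66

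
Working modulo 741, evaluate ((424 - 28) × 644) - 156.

424 - 28 = 396
396 × 644 = 255024 ≡ 120 (mod 741)
120 - 156 = -36 ≡ 705 (mod 741)

705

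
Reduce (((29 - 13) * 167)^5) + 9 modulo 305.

29 - 13 = 16
16 * 167 = 2672 ≡ 232 (mod 305)
(232)^5 ≡ 292 (mod 305)
292 + 9 = 301

301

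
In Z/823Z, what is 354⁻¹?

Run the extended Euclidean algorithm:
823 = 2·354 + 115
354 = 3·115 + 9
115 = 12·9 + 7
9 = 1·7 + 2
7 = 3·2 + 1
2 = 2·1 + 0
gcd(354, 823) = 1, so the inverse exists.
Back-substitute for 1:
1 = 1·7 − 3·2
  = −3·9 + 4·7
  = 4·115 − 51·9
  = −51·354 + 157·115
  = 157·823 − 365·354
So 354⁻¹ ≡ −365 ≡ 458 (mod 823).

458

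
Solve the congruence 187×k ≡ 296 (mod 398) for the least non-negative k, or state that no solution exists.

108

gcd(187, 398) = 1, so a unique solution mod 398 exists.
187⁻¹ ≡ 315 (mod 398).
k ≡ 315×296 ≡ 108 (mod 398).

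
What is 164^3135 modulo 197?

By square-and-multiply:
3135 in binary is 110000111111, i.e. 3135 = 2048 + 1024 + 32 + 16 + 8 + 4 + 2 + 1.
164^1 ≡ 164 (mod 197)
164^2 ≡ 164^2 = 26896 ≡ 104 (mod 197)
164^4 ≡ 104^2 = 10816 ≡ 178 (mod 197)
164^8 ≡ 178^2 = 31684 ≡ 164 (mod 197)
164^16 ≡ 164^2 = 26896 ≡ 104 (mod 197)
164^32 ≡ 104^2 = 10816 ≡ 178 (mod 197)
164^64 ≡ 178^2 = 31684 ≡ 164 (mod 197)
164^128 ≡ 164^2 = 26896 ≡ 104 (mod 197)
164^256 ≡ 104^2 = 10816 ≡ 178 (mod 197)
164^512 ≡ 178^2 = 31684 ≡ 164 (mod 197)
164^1024 ≡ 164^2 = 26896 ≡ 104 (mod 197)
164^2048 ≡ 104^2 = 10816 ≡ 178 (mod 197)
164^3135 = 164^2048 · 164^1024 · 164^32 · 164^16 · 164^8 · 164^4 · 164^2 · 164^1 ≡ 178 · 104 · 178 · 104 · 164 · 178 · 104 · 164 (mod 197).
Accumulate the product:
178 · 104 = 18512 ≡ 191
191 · 178 = 33998 ≡ 114
114 · 104 = 11856 ≡ 36
36 · 164 = 5904 ≡ 191
191 · 178 = 33998 ≡ 114
114 · 104 = 11856 ≡ 36
36 · 164 = 5904 ≡ 191

191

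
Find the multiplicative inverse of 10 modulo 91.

82

91 = 9×10 + 1
10 = 10×1 + 0
gcd(10, 91) = 1, so the inverse exists.
Back-substitute for 1:
1 = 1×91 − 9×10
So 10⁻¹ ≡ −9 ≡ 82 (mod 91).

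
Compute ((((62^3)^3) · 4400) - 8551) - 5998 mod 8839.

1999

(62)^3 ≡ 8514 (mod 8839)
(8514)^3 ≡ 2551 (mod 8839)
2551 · 4400 = 11224400 ≡ 7709 (mod 8839)
7709 - 8551 = -842 ≡ 7997 (mod 8839)
7997 - 5998 = 1999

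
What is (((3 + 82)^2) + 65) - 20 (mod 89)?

61

3 + 82 = 85
(85)^2 ≡ 16 (mod 89)
16 + 65 = 81
81 - 20 = 61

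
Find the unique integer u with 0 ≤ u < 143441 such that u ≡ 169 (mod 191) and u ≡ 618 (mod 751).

81726

191⁻¹ mod 751: 191×578 ≡ 1 (mod 751), so 191⁻¹ ≡ 578.
u = 169 + 191×((618 − 169)×578 mod 751) = 169 + 191×427 = 81726.
Check: 81726 mod 191 = 169, 81726 mod 751 = 618. ✓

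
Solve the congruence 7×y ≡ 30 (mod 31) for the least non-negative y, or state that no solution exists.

22

gcd(7, 31) = 1, so a unique solution mod 31 exists.
7⁻¹ ≡ 9 (mod 31).
y ≡ 9×30 ≡ 22 (mod 31).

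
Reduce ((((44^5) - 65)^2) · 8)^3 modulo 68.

(44)^5 ≡ 40 (mod 68)
40 - 65 = -25 ≡ 43 (mod 68)
(43)^2 ≡ 13 (mod 68)
13 · 8 = 104 ≡ 36 (mod 68)
(36)^3 ≡ 8 (mod 68)

8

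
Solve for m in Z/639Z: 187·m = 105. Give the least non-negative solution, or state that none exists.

gcd(187, 639) = 1, so a unique solution mod 639 exists.
187⁻¹ ≡ 598 (mod 639).
m ≡ 598·105 ≡ 168 (mod 639).

168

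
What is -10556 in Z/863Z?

663

-10556 = -13·863 + 663, so -10556 ≡ 663 (mod 863).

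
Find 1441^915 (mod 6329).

915 in binary is 1110010011, i.e. 915 = 512 + 256 + 128 + 16 + 2 + 1.
1441^1 ≡ 1441 (mod 6329)
1441^2 ≡ 1441^2 = 2076481 ≡ 569 (mod 6329)
1441^4 ≡ 569^2 = 323761 ≡ 982 (mod 6329)
1441^8 ≡ 982^2 = 964324 ≡ 2316 (mod 6329)
1441^16 ≡ 2316^2 = 5363856 ≡ 3193 (mod 6329)
1441^32 ≡ 3193^2 = 10195249 ≡ 5559 (mod 6329)
1441^64 ≡ 5559^2 = 30902481 ≡ 4303 (mod 6329)
1441^128 ≡ 4303^2 = 18515809 ≡ 3484 (mod 6329)
1441^256 ≡ 3484^2 = 12138256 ≡ 5563 (mod 6329)
1441^512 ≡ 5563^2 = 30946969 ≡ 4488 (mod 6329)
1441^915 = 1441^512 × 1441^256 × 1441^128 × 1441^16 × 1441^2 × 1441^1 ≡ 4488 × 5563 × 3484 × 3193 × 569 × 1441 (mod 6329).
Accumulate the product:
4488 × 5563 = 24966744 ≡ 5168
5168 × 3484 = 18005312 ≡ 5636
5636 × 3193 = 17995748 ≡ 2401
2401 × 569 = 1366169 ≡ 5434
5434 × 1441 = 7830394 ≡ 1421

1421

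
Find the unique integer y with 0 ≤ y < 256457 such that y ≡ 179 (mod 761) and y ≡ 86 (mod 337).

114329

761⁻¹ mod 337: 761·31 ≡ 1 (mod 337), so 761⁻¹ ≡ 31.
y = 179 + 761·((86 − 179)·31 mod 337) = 179 + 761·150 = 114329.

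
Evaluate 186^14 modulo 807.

14 in binary is 1110, i.e. 14 = 8 + 4 + 2.
186^1 ≡ 186 (mod 807)
186^2 ≡ 186^2 = 34596 ≡ 702 (mod 807)
186^4 ≡ 702^2 = 492804 ≡ 534 (mod 807)
186^8 ≡ 534^2 = 285156 ≡ 285 (mod 807)
186^14 = 186^8 · 186^4 · 186^2 ≡ 285 · 534 · 702 (mod 807).
Accumulate the product:
285 · 534 = 152190 ≡ 474
474 · 702 = 332748 ≡ 264

264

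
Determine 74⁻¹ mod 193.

By the extended Euclidean algorithm:
193 = 2·74 + 45
74 = 1·45 + 29
45 = 1·29 + 16
29 = 1·16 + 13
16 = 1·13 + 3
13 = 4·3 + 1
3 = 3·1 + 0
gcd(74, 193) = 1, so the inverse exists.
Back-substitute for 1:
1 = 1·13 − 4·3
  = −4·16 + 5·13
  = 5·29 − 9·16
  = −9·45 + 14·29
  = 14·74 − 23·45
  = −23·193 + 60·74
So 74⁻¹ ≡ 60 (mod 193).

60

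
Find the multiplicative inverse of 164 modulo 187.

65

By the extended Euclidean algorithm:
187 = 1·164 + 23
164 = 7·23 + 3
23 = 7·3 + 2
3 = 1·2 + 1
2 = 2·1 + 0
gcd(164, 187) = 1, so the inverse exists.
Back-substitute for 1:
1 = 1·3 − 1·2
  = −1·23 + 8·3
  = 8·164 − 57·23
  = −57·187 + 65·164
So 164⁻¹ ≡ 65 (mod 187).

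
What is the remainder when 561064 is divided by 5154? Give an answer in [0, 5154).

561064 = 108·5154 + 4432, so 561064 ≡ 4432 (mod 5154).

4432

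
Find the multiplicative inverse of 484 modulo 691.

464

By the extended Euclidean algorithm:
691 = 1·484 + 207
484 = 2·207 + 70
207 = 2·70 + 67
70 = 1·67 + 3
67 = 22·3 + 1
3 = 3·1 + 0
gcd(484, 691) = 1, so the inverse exists.
Back-substitute for 1:
1 = 1·67 − 22·3
  = −22·70 + 23·67
  = 23·207 − 68·70
  = −68·484 + 159·207
  = 159·691 − 227·484
So 484⁻¹ ≡ −227 ≡ 464 (mod 691).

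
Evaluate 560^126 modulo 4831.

By square-and-multiply:
126 in binary is 1111110, i.e. 126 = 64 + 32 + 16 + 8 + 4 + 2.
560^1 ≡ 560 (mod 4831)
560^2 ≡ 560^2 = 313600 ≡ 4416 (mod 4831)
560^4 ≡ 4416^2 = 19501056 ≡ 3140 (mod 4831)
560^8 ≡ 3140^2 = 9859600 ≡ 4360 (mod 4831)
560^16 ≡ 4360^2 = 19009600 ≡ 4446 (mod 4831)
560^32 ≡ 4446^2 = 19766916 ≡ 3295 (mod 4831)
560^64 ≡ 3295^2 = 10857025 ≡ 1768 (mod 4831)
560^126 = 560^64 · 560^32 · 560^16 · 560^8 · 560^4 · 560^2 ≡ 1768 · 3295 · 4446 · 4360 · 3140 · 4416 (mod 4831).
Accumulate the product:
1768 · 3295 = 5825560 ≡ 4205
4205 · 4446 = 18695430 ≡ 4291
4291 · 4360 = 18708760 ≡ 3128
3128 · 3140 = 9821920 ≡ 497
497 · 4416 = 2194752 ≡ 1478

1478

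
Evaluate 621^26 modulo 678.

By square-and-multiply:
26 in binary is 11010, i.e. 26 = 16 + 8 + 2.
621^1 ≡ 621 (mod 678)
621^2 ≡ 621^2 = 385641 ≡ 537 (mod 678)
621^4 ≡ 537^2 = 288369 ≡ 219 (mod 678)
621^8 ≡ 219^2 = 47961 ≡ 501 (mod 678)
621^16 ≡ 501^2 = 251001 ≡ 141 (mod 678)
621^26 = 621^16 * 621^8 * 621^2 ≡ 141 * 501 * 537 (mod 678).
Accumulate the product:
141 * 501 = 70641 ≡ 129
129 * 537 = 69273 ≡ 117

117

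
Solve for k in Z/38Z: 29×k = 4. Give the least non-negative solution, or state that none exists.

gcd(29, 38) = 1, so a unique solution mod 38 exists.
29⁻¹ ≡ 21 (mod 38).
k ≡ 21×4 ≡ 8 (mod 38).

8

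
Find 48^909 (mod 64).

Using repeated squaring:
48^1 ≡ 48 (mod 64)
48^2 ≡ 48^2 = 2304 ≡ 0 (mod 64)
48^4 ≡ 0^2 = 0 (mod 64)
48^8 ≡ 0^2 = 0 (mod 64)
48^16 ≡ 0^2 = 0 (mod 64)
48^32 ≡ 0^2 = 0 (mod 64)
48^64 ≡ 0^2 = 0 (mod 64)
48^128 ≡ 0^2 = 0 (mod 64)
48^256 ≡ 0^2 = 0 (mod 64)
48^512 ≡ 0^2 = 0 (mod 64)
48^909 = 48^512 * 48^256 * 48^128 * 48^8 * 48^4 * 48^1 ≡ 0 * 0 * 0 * 0 * 0 * 48 (mod 64).
Accumulate the product:
0 * 0 = 0
0 * 0 = 0
0 * 0 = 0
0 * 0 = 0
0 * 48 = 0

0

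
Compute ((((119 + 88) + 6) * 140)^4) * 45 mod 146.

126

119 + 88 = 207 ≡ 61 (mod 146)
61 + 6 = 67
67 * 140 = 9380 ≡ 36 (mod 146)
(36)^4 ≡ 32 (mod 146)
32 * 45 = 1440 ≡ 126 (mod 146)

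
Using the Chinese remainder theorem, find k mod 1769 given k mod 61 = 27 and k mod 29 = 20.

61⁻¹ mod 29: 61×10 ≡ 1 (mod 29), so 61⁻¹ ≡ 10.
k = 27 + 61×((20 − 27)×10 mod 29) = 27 + 61×17 = 1064.

1064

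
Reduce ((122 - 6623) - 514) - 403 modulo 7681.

122 - 6623 = -6501 ≡ 1180 (mod 7681)
1180 - 514 = 666
666 - 403 = 263

263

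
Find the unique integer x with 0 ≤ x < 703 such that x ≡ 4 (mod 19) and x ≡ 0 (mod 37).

19⁻¹ mod 37: 19×2 ≡ 1 (mod 37), so 19⁻¹ ≡ 2.
x = 4 + 19×((0 − 4)×2 mod 37) = 4 + 19×29 = 555.
Check: 555 mod 19 = 4, 555 mod 37 = 0. ✓

555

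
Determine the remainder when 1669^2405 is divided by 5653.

4681

Compute successive squares:
1669^1 ≡ 1669 (mod 5653)
1669^2 ≡ 1669^2 = 2785561 ≡ 4285 (mod 5653)
1669^4 ≡ 4285^2 = 18361225 ≡ 281 (mod 5653)
1669^8 ≡ 281^2 = 78961 ≡ 5472 (mod 5653)
1669^16 ≡ 5472^2 = 29942784 ≡ 4496 (mod 5653)
1669^32 ≡ 4496^2 = 20214016 ≡ 4541 (mod 5653)
1669^64 ≡ 4541^2 = 20620681 ≡ 4190 (mod 5653)
1669^128 ≡ 4190^2 = 17556100 ≡ 3535 (mod 5653)
1669^256 ≡ 3535^2 = 12496225 ≡ 3095 (mod 5653)
1669^512 ≡ 3095^2 = 9579025 ≡ 2843 (mod 5653)
1669^1024 ≡ 2843^2 = 8082649 ≡ 4512 (mod 5653)
1669^2048 ≡ 4512^2 = 20358144 ≡ 1691 (mod 5653)
1669^2405 = 1669^2048 × 1669^256 × 1669^64 × 1669^32 × 1669^4 × 1669^1 ≡ 1691 × 3095 × 4190 × 4541 × 281 × 1669 (mod 5653).
Accumulate the product:
1691 × 3095 = 5233645 ≡ 4620
4620 × 4190 = 19357800 ≡ 1928
1928 × 4541 = 8755048 ≡ 4204
4204 × 281 = 1181324 ≡ 5500
5500 × 1669 = 9179500 ≡ 4681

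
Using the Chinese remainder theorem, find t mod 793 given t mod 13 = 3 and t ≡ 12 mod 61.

13⁻¹ mod 61: 13·47 ≡ 1 (mod 61), so 13⁻¹ ≡ 47.
t = 3 + 13·((12 − 3)·47 mod 61) = 3 + 13·57 = 744.

744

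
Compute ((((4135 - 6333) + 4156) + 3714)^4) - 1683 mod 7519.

4135 - 6333 = -2198 ≡ 5321 (mod 7519)
5321 + 4156 = 9477 ≡ 1958 (mod 7519)
1958 + 3714 = 5672
(5672)^4 ≡ 5182 (mod 7519)
5182 - 1683 = 3499

3499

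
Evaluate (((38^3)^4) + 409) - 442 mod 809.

654

(38)^3 ≡ 669 (mod 809)
(669)^4 ≡ 687 (mod 809)
687 + 409 = 1096 ≡ 287 (mod 809)
287 - 442 = -155 ≡ 654 (mod 809)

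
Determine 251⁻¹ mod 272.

259

272 = 1·251 + 21
251 = 11·21 + 20
21 = 1·20 + 1
20 = 20·1 + 0
gcd(251, 272) = 1, so the inverse exists.
Back-substitute for 1:
1 = 1·21 − 1·20
  = −1·251 + 12·21
  = 12·272 − 13·251
So 251⁻¹ ≡ −13 ≡ 259 (mod 272).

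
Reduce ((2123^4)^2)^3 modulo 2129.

(2123)^4 ≡ 1296 (mod 2129)
(1296)^2 ≡ 1964 (mod 2129)
(1964)^3 ≡ 65 (mod 2129)

65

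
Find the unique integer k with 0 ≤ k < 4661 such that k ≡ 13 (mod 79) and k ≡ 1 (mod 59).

79⁻¹ mod 59: 79·3 ≡ 1 (mod 59), so 79⁻¹ ≡ 3.
k = 13 + 79·((1 − 13)·3 mod 59) = 13 + 79·23 = 1830.

1830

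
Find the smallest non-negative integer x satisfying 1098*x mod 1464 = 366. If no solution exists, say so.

gcd(1098, 1464) = 366, and 366 | 366, so solutions exist.
Divide through by 366: 3*x mod 4 = 1.
3⁻¹ ≡ 3 (mod 4).
x ≡ 3*1 ≡ 3 (mod 4).
The smallest non-negative solution is x = 3.

3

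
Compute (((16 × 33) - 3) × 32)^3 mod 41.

25

16 × 33 = 528 ≡ 36 (mod 41)
36 - 3 = 33
33 × 32 = 1056 ≡ 31 (mod 41)
(31)^3 ≡ 25 (mod 41)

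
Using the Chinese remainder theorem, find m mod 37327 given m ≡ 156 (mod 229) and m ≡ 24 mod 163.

37025

229⁻¹ mod 163: 229*42 ≡ 1 (mod 163), so 229⁻¹ ≡ 42.
m = 156 + 229*((24 − 156)*42 mod 163) = 156 + 229*161 = 37025.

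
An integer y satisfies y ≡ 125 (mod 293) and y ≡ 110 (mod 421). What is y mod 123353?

293⁻¹ mod 421: 293×148 ≡ 1 (mod 421), so 293⁻¹ ≡ 148.
y = 125 + 293×((110 − 125)×148 mod 421) = 125 + 293×306 = 89783.

89783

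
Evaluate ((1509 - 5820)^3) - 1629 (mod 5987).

619

1509 - 5820 = -4311 ≡ 1676 (mod 5987)
(1676)^3 ≡ 2248 (mod 5987)
2248 - 1629 = 619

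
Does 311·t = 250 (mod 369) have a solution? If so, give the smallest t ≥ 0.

212

gcd(311, 369) = 1, so a unique solution mod 369 exists.
311⁻¹ ≡ 299 (mod 369).
t ≡ 299·250 ≡ 212 (mod 369).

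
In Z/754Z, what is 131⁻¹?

By the extended Euclidean algorithm:
754 = 5×131 + 99
131 = 1×99 + 32
99 = 3×32 + 3
32 = 10×3 + 2
3 = 1×2 + 1
2 = 2×1 + 0
gcd(131, 754) = 1, so the inverse exists.
Bézout: 1 = 45×754 − 259×131.
So 131⁻¹ ≡ −259 ≡ 495 (mod 754).

495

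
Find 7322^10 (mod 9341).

Using repeated squaring:
10 in binary is 1010, i.e. 10 = 8 + 2.
7322^1 ≡ 7322 (mod 9341)
7322^2 ≡ 7322^2 = 53611684 ≡ 3685 (mod 9341)
7322^4 ≡ 3685^2 = 13579225 ≡ 6752 (mod 9341)
7322^8 ≡ 6752^2 = 45589504 ≡ 5424 (mod 9341)
7322^10 = 7322^8 * 7322^2 ≡ 5424 * 3685 (mod 9341).
5424 * 3685 = 19987440 ≡ 7041 (mod 9341).

7041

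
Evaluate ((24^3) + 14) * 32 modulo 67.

13

(24)^3 ≡ 22 (mod 67)
22 + 14 = 36
36 * 32 = 1152 ≡ 13 (mod 67)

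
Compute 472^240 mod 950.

26

240 in binary is 11110000, i.e. 240 = 128 + 64 + 32 + 16.
472^1 ≡ 472 (mod 950)
472^2 ≡ 472^2 = 222784 ≡ 484 (mod 950)
472^4 ≡ 484^2 = 234256 ≡ 556 (mod 950)
472^8 ≡ 556^2 = 309136 ≡ 386 (mod 950)
472^16 ≡ 386^2 = 148996 ≡ 796 (mod 950)
472^32 ≡ 796^2 = 633616 ≡ 916 (mod 950)
472^64 ≡ 916^2 = 839056 ≡ 206 (mod 950)
472^128 ≡ 206^2 = 42436 ≡ 636 (mod 950)
472^240 = 472^128 * 472^64 * 472^32 * 472^16 ≡ 636 * 206 * 916 * 796 (mod 950).
Accumulate the product:
636 * 206 = 131016 ≡ 866
866 * 916 = 793256 ≡ 6
6 * 796 = 4776 ≡ 26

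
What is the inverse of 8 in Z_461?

Run the extended Euclidean algorithm:
461 = 57·8 + 5
8 = 1·5 + 3
5 = 1·3 + 2
3 = 1·2 + 1
2 = 2·1 + 0
gcd(8, 461) = 1, so the inverse exists.
Back-substitute for 1:
1 = 1·3 − 1·2
  = −1·5 + 2·3
  = 2·8 − 3·5
  = −3·461 + 173·8
So 8⁻¹ ≡ 173 (mod 461).

173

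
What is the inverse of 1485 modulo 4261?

Apply the Euclidean algorithm and back-substitute:
4261 = 2·1485 + 1291
1485 = 1·1291 + 194
1291 = 6·194 + 127
194 = 1·127 + 67
127 = 1·67 + 60
67 = 1·60 + 7
60 = 8·7 + 4
7 = 1·4 + 3
4 = 1·3 + 1
3 = 3·1 + 0
gcd(1485, 4261) = 1, so the inverse exists.
Back-substitute for 1:
1 = 1·4 − 1·3
  = −1·7 + 2·4
  = 2·60 − 17·7
  = −17·67 + 19·60
  = 19·127 − 36·67
  = −36·194 + 55·127
  = 55·1291 − 366·194
  = −366·1485 + 421·1291
  = 421·4261 − 1208·1485
So 1485⁻¹ ≡ −1208 ≡ 3053 (mod 4261).

3053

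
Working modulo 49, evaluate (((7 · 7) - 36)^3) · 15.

27

7 · 7 = 49 ≡ 0 (mod 49)
0 - 36 = -36 ≡ 13 (mod 49)
(13)^3 ≡ 41 (mod 49)
41 · 15 = 615 ≡ 27 (mod 49)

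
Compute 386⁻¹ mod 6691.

By the extended Euclidean algorithm:
6691 = 17×386 + 129
386 = 2×129 + 128
129 = 1×128 + 1
128 = 128×1 + 0
gcd(386, 6691) = 1, so the inverse exists.
Back-substitute for 1:
1 = 1×129 − 1×128
  = −1×386 + 3×129
  = 3×6691 − 52×386
So 386⁻¹ ≡ −52 ≡ 6639 (mod 6691).

6639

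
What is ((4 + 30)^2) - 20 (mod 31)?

4 + 30 = 34 ≡ 3 (mod 31)
(3)^2 ≡ 9 (mod 31)
9 - 20 = -11 ≡ 20 (mod 31)

20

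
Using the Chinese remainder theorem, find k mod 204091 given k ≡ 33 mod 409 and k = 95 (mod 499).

85923

409⁻¹ mod 499: 409*438 ≡ 1 (mod 499), so 409⁻¹ ≡ 438.
k = 33 + 409*((95 − 33)*438 mod 499) = 33 + 409*210 = 85923.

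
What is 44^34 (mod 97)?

54

Using repeated squaring:
34 in binary is 100010, i.e. 34 = 32 + 2.
44^1 ≡ 44 (mod 97)
44^2 ≡ 44^2 = 1936 ≡ 93 (mod 97)
44^4 ≡ 93^2 = 8649 ≡ 16 (mod 97)
44^8 ≡ 16^2 = 256 ≡ 62 (mod 97)
44^16 ≡ 62^2 = 3844 ≡ 61 (mod 97)
44^32 ≡ 61^2 = 3721 ≡ 35 (mod 97)
44^34 = 44^32 * 44^2 ≡ 35 * 93 (mod 97).
35 * 93 = 3255 ≡ 54 (mod 97).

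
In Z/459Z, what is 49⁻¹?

Apply the Euclidean algorithm and back-substitute:
459 = 9·49 + 18
49 = 2·18 + 13
18 = 1·13 + 5
13 = 2·5 + 3
5 = 1·3 + 2
3 = 1·2 + 1
2 = 2·1 + 0
gcd(49, 459) = 1, so the inverse exists.
Bézout: 1 = −19·459 + 178·49.
So 49⁻¹ ≡ 178 (mod 459).

178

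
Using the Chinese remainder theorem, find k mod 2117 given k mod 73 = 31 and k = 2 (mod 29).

73⁻¹ mod 29: 73*2 ≡ 1 (mod 29), so 73⁻¹ ≡ 2.
k = 31 + 73*((2 − 31)*2 mod 29) = 31 + 73*0 = 31.

31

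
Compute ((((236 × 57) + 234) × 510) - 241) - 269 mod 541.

450

236 × 57 = 13452 ≡ 468 (mod 541)
468 + 234 = 702 ≡ 161 (mod 541)
161 × 510 = 82110 ≡ 419 (mod 541)
419 - 241 = 178
178 - 269 = -91 ≡ 450 (mod 541)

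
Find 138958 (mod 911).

486

138958 = 152×911 + 486, so 138958 ≡ 486 (mod 911).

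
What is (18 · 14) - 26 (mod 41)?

21

18 · 14 = 252 ≡ 6 (mod 41)
6 - 26 = -20 ≡ 21 (mod 41)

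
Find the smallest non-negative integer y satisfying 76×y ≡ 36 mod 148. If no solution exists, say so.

18

gcd(76, 148) = 4, and 4 | 36, so solutions exist.
Divide through by 4: 19×y mod 37 = 9.
19⁻¹ ≡ 2 (mod 37).
y ≡ 2×9 ≡ 18 (mod 37).
The smallest non-negative solution is y = 18.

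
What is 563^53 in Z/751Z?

Compute successive squares:
53 in binary is 110101, i.e. 53 = 32 + 16 + 4 + 1.
563^1 ≡ 563 (mod 751)
563^2 ≡ 563^2 = 316969 ≡ 47 (mod 751)
563^4 ≡ 47^2 = 2209 ≡ 707 (mod 751)
563^8 ≡ 707^2 = 499849 ≡ 434 (mod 751)
563^16 ≡ 434^2 = 188356 ≡ 606 (mod 751)
563^32 ≡ 606^2 = 367236 ≡ 748 (mod 751)
563^53 = 563^32 * 563^16 * 563^4 * 563^1 ≡ 748 * 606 * 707 * 563 (mod 751).
Accumulate the product:
748 * 606 = 453288 ≡ 435
435 * 707 = 307545 ≡ 386
386 * 563 = 217318 ≡ 279

279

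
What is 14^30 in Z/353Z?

184

By square-and-multiply:
30 in binary is 11110, i.e. 30 = 16 + 8 + 4 + 2.
14^1 ≡ 14 (mod 353)
14^2 ≡ 14^2 = 196 (mod 353)
14^4 ≡ 196^2 = 38416 ≡ 292 (mod 353)
14^8 ≡ 292^2 = 85264 ≡ 191 (mod 353)
14^16 ≡ 191^2 = 36481 ≡ 122 (mod 353)
14^30 = 14^16 · 14^8 · 14^4 · 14^2 ≡ 122 · 191 · 292 · 196 (mod 353).
Accumulate the product:
122 · 191 = 23302 ≡ 4
4 · 292 = 1168 ≡ 109
109 · 196 = 21364 ≡ 184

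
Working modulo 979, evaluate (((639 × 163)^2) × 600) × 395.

504

639 × 163 = 104157 ≡ 383 (mod 979)
(383)^2 ≡ 818 (mod 979)
818 × 600 = 490800 ≡ 321 (mod 979)
321 × 395 = 126795 ≡ 504 (mod 979)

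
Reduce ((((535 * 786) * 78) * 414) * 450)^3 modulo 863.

794

535 * 786 = 420510 ≡ 229 (mod 863)
229 * 78 = 17862 ≡ 602 (mod 863)
602 * 414 = 249228 ≡ 684 (mod 863)
684 * 450 = 307800 ≡ 572 (mod 863)
(572)^3 ≡ 794 (mod 863)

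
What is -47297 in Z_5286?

-47297 = -9×5286 + 277, so -47297 ≡ 277 (mod 5286).

277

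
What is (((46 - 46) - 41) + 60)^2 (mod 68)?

46 - 46 = 0
0 - 41 = -41 ≡ 27 (mod 68)
27 + 60 = 87 ≡ 19 (mod 68)
(19)^2 ≡ 21 (mod 68)

21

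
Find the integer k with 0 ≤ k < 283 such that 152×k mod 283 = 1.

By the extended Euclidean algorithm:
283 = 1×152 + 131
152 = 1×131 + 21
131 = 6×21 + 5
21 = 4×5 + 1
5 = 5×1 + 0
gcd(152, 283) = 1, so the inverse exists.
Back-substitute for 1:
1 = 1×21 − 4×5
  = −4×131 + 25×21
  = 25×152 − 29×131
  = −29×283 + 54×152
So 152⁻¹ ≡ 54 (mod 283).

54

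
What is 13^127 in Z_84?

Compute successive squares:
127 in binary is 1111111, i.e. 127 = 64 + 32 + 16 + 8 + 4 + 2 + 1.
13^1 ≡ 13 (mod 84)
13^2 ≡ 13^2 = 169 ≡ 1 (mod 84)
13^4 ≡ 1^2 = 1 (mod 84)
13^8 ≡ 1^2 = 1 (mod 84)
13^16 ≡ 1^2 = 1 (mod 84)
13^32 ≡ 1^2 = 1 (mod 84)
13^64 ≡ 1^2 = 1 (mod 84)
13^127 = 13^64 * 13^32 * 13^16 * 13^8 * 13^4 * 13^2 * 13^1 ≡ 1 * 1 * 1 * 1 * 1 * 1 * 13 (mod 84).
Accumulate the product:
1 * 1 = 1
1 * 1 = 1
1 * 1 = 1
1 * 1 = 1
1 * 1 = 1
1 * 13 = 13

13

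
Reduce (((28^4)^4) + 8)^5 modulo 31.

25

(28)^4 ≡ 19 (mod 31)
(19)^4 ≡ 28 (mod 31)
28 + 8 = 36 ≡ 5 (mod 31)
(5)^5 ≡ 25 (mod 31)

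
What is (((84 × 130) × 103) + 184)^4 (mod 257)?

84 × 130 = 10920 ≡ 126 (mod 257)
126 × 103 = 12978 ≡ 128 (mod 257)
128 + 184 = 312 ≡ 55 (mod 257)
(55)^4 ≡ 140 (mod 257)

140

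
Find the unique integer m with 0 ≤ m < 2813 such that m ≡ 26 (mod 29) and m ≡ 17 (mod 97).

2636

29⁻¹ mod 97: 29*87 ≡ 1 (mod 97), so 29⁻¹ ≡ 87.
m = 26 + 29*((17 − 26)*87 mod 97) = 26 + 29*90 = 2636.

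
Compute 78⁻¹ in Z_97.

51

By the extended Euclidean algorithm:
97 = 1×78 + 19
78 = 4×19 + 2
19 = 9×2 + 1
2 = 2×1 + 0
gcd(78, 97) = 1, so the inverse exists.
Bézout: 1 = 37×97 − 46×78.
So 78⁻¹ ≡ −46 ≡ 51 (mod 97).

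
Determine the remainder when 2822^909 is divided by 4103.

2822^1 ≡ 2822 (mod 4103)
2822^2 ≡ 2822^2 = 7963684 ≡ 3864 (mod 4103)
2822^4 ≡ 3864^2 = 14930496 ≡ 3782 (mod 4103)
2822^8 ≡ 3782^2 = 14303524 ≡ 466 (mod 4103)
2822^16 ≡ 466^2 = 217156 ≡ 3800 (mod 4103)
2822^32 ≡ 3800^2 = 14440000 ≡ 1543 (mod 4103)
2822^64 ≡ 1543^2 = 2380849 ≡ 1109 (mod 4103)
2822^128 ≡ 1109^2 = 1229881 ≡ 3084 (mod 4103)
2822^256 ≡ 3084^2 = 9511056 ≡ 302 (mod 4103)
2822^512 ≡ 302^2 = 91204 ≡ 938 (mod 4103)
2822^909 = 2822^512 · 2822^256 · 2822^128 · 2822^8 · 2822^4 · 2822^1 ≡ 938 · 302 · 3084 · 466 · 3782 · 2822 (mod 4103).
Accumulate the product:
938 · 302 = 283276 ≡ 169
169 · 3084 = 521196 ≡ 115
115 · 466 = 53590 ≡ 251
251 · 3782 = 949282 ≡ 1489
1489 · 2822 = 4201958 ≡ 486

486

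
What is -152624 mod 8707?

4102

-152624 = -18·8707 + 4102, so -152624 ≡ 4102 (mod 8707).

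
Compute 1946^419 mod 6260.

By square-and-multiply:
419 in binary is 110100011, i.e. 419 = 256 + 128 + 32 + 2 + 1.
1946^1 ≡ 1946 (mod 6260)
1946^2 ≡ 1946^2 = 3786916 ≡ 5876 (mod 6260)
1946^4 ≡ 5876^2 = 34527376 ≡ 3476 (mod 6260)
1946^8 ≡ 3476^2 = 12082576 ≡ 776 (mod 6260)
1946^16 ≡ 776^2 = 602176 ≡ 1216 (mod 6260)
1946^32 ≡ 1216^2 = 1478656 ≡ 1296 (mod 6260)
1946^64 ≡ 1296^2 = 1679616 ≡ 1936 (mod 6260)
1946^128 ≡ 1936^2 = 3748096 ≡ 4616 (mod 6260)
1946^256 ≡ 4616^2 = 21307456 ≡ 4676 (mod 6260)
1946^419 = 1946^256 · 1946^128 · 1946^32 · 1946^2 · 1946^1 ≡ 4676 · 4616 · 1296 · 5876 · 1946 (mod 6260).
Accumulate the product:
4676 · 4616 = 21584416 ≡ 6196
6196 · 1296 = 8030016 ≡ 4696
4696 · 5876 = 27593696 ≡ 5876
5876 · 1946 = 11434696 ≡ 3936

3936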